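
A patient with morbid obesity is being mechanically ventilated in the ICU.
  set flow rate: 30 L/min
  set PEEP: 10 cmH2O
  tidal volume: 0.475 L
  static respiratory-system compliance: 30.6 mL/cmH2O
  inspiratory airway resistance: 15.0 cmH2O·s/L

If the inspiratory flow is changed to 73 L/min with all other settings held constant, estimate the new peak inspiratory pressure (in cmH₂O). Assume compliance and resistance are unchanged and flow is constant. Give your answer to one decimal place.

Flow: 30 L/min ÷ 60 = 0.5 L/s.
New flow: 73 L/min ÷ 60 = 1.2167 L/s.
PIP = Vt/C + R·V̇ + PEEP (constant-flow equation of motion).
Only the resistive term changes: ΔPIP = R × ΔV̇ = 15.0 × (1.2167 − 0.5) = 15.0 × 0.7167 = 10.751 cmH2O.
Original PIP = 475/30.6 + 15.0×0.5 + 10 = 33.023 cmH2O; new PIP = 33.023 + (10.751) = 43.774 cmH2O.

43.8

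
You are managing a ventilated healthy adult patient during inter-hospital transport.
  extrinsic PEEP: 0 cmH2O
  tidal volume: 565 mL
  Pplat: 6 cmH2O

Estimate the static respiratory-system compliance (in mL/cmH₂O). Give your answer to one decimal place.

Cstat = Vt / (Pplat − PEEP) = 565 / (6 − 0) = 565 / 6.0 = 94.167 mL/cmH2O.

94.2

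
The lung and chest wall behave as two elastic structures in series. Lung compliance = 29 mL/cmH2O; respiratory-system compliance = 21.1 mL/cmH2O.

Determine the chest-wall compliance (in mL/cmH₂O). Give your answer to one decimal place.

1/Ccw = 1/Crs − 1/CL.
1/Ccw = 1/21.1 − 1/29 = 0.01291.
Ccw = 77.459 mL/cmH2O.

77.5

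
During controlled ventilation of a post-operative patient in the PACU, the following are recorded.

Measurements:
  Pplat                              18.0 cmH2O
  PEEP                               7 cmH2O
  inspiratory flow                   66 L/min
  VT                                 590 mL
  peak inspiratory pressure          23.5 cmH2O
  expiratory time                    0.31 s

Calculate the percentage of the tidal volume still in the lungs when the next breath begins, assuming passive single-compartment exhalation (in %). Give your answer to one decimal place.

31.5

Flow: 66 L/min ÷ 60 = 1.1 L/s.
R = (PIP − Pplat)/V̇ = (23.5 − 18.0) / 1.1 = 5.5/1.1 = 5.0 cmH2O·s/L.
C = Vt/(Pplat − PEEP) = 590.0 / (18.0 − 7) = 590.0/11.0 = 53.636 mL/cmH2O.
τ = R × C = 5.0 × 0.05364 L/cmH2O = 0.2682 s.
Fraction remaining at end-expiration = e^(−Te/τ) = e^(−0.31/0.2682) = 0.3148 → 31.48%.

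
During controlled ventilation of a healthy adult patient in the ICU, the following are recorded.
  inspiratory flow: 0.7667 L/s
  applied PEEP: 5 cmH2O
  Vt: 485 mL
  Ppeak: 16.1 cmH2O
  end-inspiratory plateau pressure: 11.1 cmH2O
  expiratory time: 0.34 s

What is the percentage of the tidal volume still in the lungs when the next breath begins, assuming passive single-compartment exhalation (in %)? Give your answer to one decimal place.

R = (PIP − Pplat)/V̇ = (16.1 − 11.1) / 0.7667 = 5.0/0.7667 = 6.521 cmH2O·s/L.
C = Vt/(Pplat − PEEP) = 485.0 / (11.1 − 5) = 485.0/6.1 = 79.508 mL/cmH2O.
τ = R × C = 6.521 × 0.07951 L/cmH2O = 0.5185 s.
Fraction remaining at end-expiration = e^(−Te/τ) = e^(−0.34/0.5185) = 0.5191 → 51.91%.

51.9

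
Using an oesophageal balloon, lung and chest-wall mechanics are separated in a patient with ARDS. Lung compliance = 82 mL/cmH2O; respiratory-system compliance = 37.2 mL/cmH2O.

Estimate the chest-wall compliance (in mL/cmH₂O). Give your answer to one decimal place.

1/Ccw = 1/Crs − 1/CL.
1/Ccw = 1/37.2 − 1/82 = 0.01469.
Ccw = 68.074 mL/cmH2O.

68.1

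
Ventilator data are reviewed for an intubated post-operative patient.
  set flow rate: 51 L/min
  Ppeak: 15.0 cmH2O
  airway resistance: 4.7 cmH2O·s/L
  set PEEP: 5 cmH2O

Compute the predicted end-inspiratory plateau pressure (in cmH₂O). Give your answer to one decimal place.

Flow: 51 L/min ÷ 60 = 0.85 L/s.
Pplat = PIP − Raw × flow = 15.0 − 4.7 × 0.85 = 15.0 − 3.995 = 11.005 cmH2O.

11.0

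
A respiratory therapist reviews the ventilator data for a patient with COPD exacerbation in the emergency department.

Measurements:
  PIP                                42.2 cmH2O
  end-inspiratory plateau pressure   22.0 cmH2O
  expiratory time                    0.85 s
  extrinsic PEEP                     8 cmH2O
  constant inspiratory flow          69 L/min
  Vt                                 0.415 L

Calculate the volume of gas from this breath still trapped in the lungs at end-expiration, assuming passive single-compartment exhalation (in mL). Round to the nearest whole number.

Flow: 69 L/min ÷ 60 = 1.15 L/s.
R = (PIP − Pplat)/V̇ = (42.2 − 22.0) / 1.15 = 20.2/1.15 = 17.565 cmH2O·s/L.
C = Vt/(Pplat − PEEP) = 415.0 / (22.0 − 8) = 415.0/14.0 = 29.643 mL/cmH2O.
τ = R × C = 17.565 × 0.02964 L/cmH2O = 0.5206 s.
Fraction remaining = e^(−Te/τ) = e^(−0.85/0.5206) = 0.1954.
Trapped volume = 415.0 × 0.1954 = 81.091 mL.

81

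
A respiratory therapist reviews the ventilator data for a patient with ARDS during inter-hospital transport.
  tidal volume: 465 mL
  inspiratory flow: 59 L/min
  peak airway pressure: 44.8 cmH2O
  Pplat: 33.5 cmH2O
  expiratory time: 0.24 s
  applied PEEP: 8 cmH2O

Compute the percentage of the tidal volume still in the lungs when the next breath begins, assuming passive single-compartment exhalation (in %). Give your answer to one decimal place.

Flow: 59 L/min ÷ 60 = 0.9833 L/s.
R = (PIP − Pplat)/V̇ = (44.8 − 33.5) / 0.9833 = 11.3/0.9833 = 11.492 cmH2O·s/L.
C = Vt/(Pplat − PEEP) = 465.0 / (33.5 − 8) = 465.0/25.5 = 18.235 mL/cmH2O.
τ = R × C = 11.492 × 0.01824 L/cmH2O = 0.2096 s.
Fraction remaining at end-expiration = e^(−Te/τ) = e^(−0.24/0.2096) = 0.3182 → 31.82%.

31.8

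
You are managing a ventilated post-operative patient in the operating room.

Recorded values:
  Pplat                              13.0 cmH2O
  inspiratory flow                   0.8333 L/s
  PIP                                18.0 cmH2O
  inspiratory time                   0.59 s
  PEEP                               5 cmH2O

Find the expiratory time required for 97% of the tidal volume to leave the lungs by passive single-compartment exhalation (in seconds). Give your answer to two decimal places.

1.29

Vt = flow × Ti = 0.8333 L/s × 0.59 s × 1000 mL/L = 491.65 mL.
R = (PIP − Pplat)/V̇ = (18.0 − 13.0) / 0.8333 = 5.0/0.8333 = 6.0 cmH2O·s/L.
C = Vt/(Pplat − PEEP) = 491.65 / (13.0 − 5) = 491.65/8.0 = 61.456 mL/cmH2O.
τ = R × C = 6.0 × 0.06146 L/cmH2O = 0.3688 s.
t = −τ·ln(1 − 0.97) = −0.3688·ln(0.03) = 1.293 s.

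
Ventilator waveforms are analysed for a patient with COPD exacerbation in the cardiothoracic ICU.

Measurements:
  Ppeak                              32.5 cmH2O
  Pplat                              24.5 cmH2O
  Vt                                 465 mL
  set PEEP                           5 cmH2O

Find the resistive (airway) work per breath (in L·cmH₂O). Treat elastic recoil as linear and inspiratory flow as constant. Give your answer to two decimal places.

3.72

With constant inspiratory flow the resistive pressure is constant at PIP − Pplat = 32.5 − 24.5 = 8.0 cmH2O, so resistive work = 8.0 × 0.465 = 3.72 L·cmH2O.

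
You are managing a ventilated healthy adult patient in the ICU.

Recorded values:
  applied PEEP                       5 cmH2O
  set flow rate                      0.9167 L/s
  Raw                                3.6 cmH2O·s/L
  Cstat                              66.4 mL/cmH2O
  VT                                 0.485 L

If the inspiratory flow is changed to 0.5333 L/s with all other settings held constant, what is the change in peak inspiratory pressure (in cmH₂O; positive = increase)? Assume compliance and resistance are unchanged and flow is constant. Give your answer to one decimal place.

-1.4

PIP = Vt/C + R·V̇ + PEEP (constant-flow equation of motion).
Only the resistive term changes: ΔPIP = R × ΔV̇ = 3.6 × (0.5333 − 0.9167) = 3.6 × -0.3834 = -1.38 cmH2O.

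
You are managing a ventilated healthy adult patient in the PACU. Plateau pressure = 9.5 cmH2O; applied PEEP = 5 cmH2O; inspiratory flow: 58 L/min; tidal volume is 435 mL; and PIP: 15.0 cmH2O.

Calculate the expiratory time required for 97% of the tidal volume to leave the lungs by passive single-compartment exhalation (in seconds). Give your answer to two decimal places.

1.93

Flow: 58 L/min ÷ 60 = 0.9667 L/s.
R = (PIP − Pplat)/V̇ = (15.0 − 9.5) / 0.9667 = 5.5/0.9667 = 5.689 cmH2O·s/L.
C = Vt/(Pplat − PEEP) = 435.0 / (9.5 − 5) = 435.0/4.5 = 96.667 mL/cmH2O.
τ = R × C = 5.689 × 0.09667 L/cmH2O = 0.55 s.
t = −τ·ln(1 − 0.97) = −0.55·ln(0.03) = 1.929 s.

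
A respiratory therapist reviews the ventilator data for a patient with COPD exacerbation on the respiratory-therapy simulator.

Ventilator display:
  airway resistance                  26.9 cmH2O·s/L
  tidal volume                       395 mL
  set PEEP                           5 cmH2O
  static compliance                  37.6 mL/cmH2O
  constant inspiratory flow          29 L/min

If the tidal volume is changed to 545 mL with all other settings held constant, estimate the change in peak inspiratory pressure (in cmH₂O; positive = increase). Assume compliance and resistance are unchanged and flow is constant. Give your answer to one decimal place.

PIP = Vt/C + R·V̇ + PEEP (constant-flow equation of motion).
Only the elastic term changes: ΔPIP = ΔVt / C = (545 − 395) / 37.6 = 3.989 cmH2O.

4.0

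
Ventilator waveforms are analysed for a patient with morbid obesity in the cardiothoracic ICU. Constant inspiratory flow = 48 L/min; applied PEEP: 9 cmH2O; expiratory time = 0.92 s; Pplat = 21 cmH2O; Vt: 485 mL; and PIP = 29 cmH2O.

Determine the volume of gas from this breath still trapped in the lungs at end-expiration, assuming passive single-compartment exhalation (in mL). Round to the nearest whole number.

50

Flow: 48 L/min ÷ 60 = 0.8 L/s.
R = (PIP − Pplat)/V̇ = (29 − 21) / 0.8 = 8.0/0.8 = 10.0 cmH2O·s/L.
C = Vt/(Pplat − PEEP) = 485.0 / (21 − 9) = 485.0/12.0 = 40.417 mL/cmH2O.
τ = R × C = 10.0 × 0.04042 L/cmH2O = 0.4042 s.
Fraction remaining = e^(−Te/τ) = e^(−0.92/0.4042) = 0.1027.
Trapped volume = 485.0 × 0.1027 = 49.81 mL.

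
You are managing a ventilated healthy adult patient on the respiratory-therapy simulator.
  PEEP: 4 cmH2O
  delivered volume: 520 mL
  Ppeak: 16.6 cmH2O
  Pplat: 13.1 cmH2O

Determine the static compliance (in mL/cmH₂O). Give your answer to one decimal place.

57.1

Cstat = Vt / (Pplat − PEEP) = 520 / (13.1 − 4) = 520 / 9.1 = 57.143 mL/cmH2O.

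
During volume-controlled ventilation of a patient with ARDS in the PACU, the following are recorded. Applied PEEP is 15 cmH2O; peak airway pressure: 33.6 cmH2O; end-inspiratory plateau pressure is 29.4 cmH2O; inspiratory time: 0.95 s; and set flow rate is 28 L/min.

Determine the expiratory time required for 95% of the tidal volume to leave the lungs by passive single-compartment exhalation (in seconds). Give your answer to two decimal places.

Flow: 28 L/min ÷ 60 = 0.4667 L/s.
Vt = flow × Ti = 0.4667 L/s × 0.95 s × 1000 mL/L = 443.37 mL.
R = (PIP − Pplat)/V̇ = (33.6 − 29.4) / 0.4667 = 4.2/0.4667 = 8.999 cmH2O·s/L.
C = Vt/(Pplat − PEEP) = 443.37 / (29.4 − 15) = 443.37/14.4 = 30.79 mL/cmH2O.
τ = R × C = 8.999 × 0.03079 L/cmH2O = 0.2771 s.
t = −τ·ln(1 − 0.95) = −0.2771·ln(0.05) = 0.8301 s.

0.83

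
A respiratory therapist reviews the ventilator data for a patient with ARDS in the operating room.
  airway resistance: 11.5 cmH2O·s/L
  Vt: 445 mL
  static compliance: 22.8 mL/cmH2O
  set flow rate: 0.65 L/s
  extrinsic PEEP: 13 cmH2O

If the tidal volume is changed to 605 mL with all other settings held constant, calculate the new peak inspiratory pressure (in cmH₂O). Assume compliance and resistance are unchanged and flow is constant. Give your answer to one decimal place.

PIP = Vt/C + R·V̇ + PEEP (constant-flow equation of motion).
Only the elastic term changes: ΔPIP = ΔVt / C = (605 − 445) / 22.8 = 7.018 cmH2O.
Original PIP = 445/22.8 + 11.5×0.65 + 13 = 39.993 cmH2O; new PIP = 39.993 + (7.018) = 47.011 cmH2O.

47.0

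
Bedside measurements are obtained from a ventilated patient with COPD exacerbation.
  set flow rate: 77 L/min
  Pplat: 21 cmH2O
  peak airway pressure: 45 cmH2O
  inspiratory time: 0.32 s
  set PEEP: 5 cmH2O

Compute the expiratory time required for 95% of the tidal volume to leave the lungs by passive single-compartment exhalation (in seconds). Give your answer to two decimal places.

Flow: 77 L/min ÷ 60 = 1.2833 L/s.
Vt = flow × Ti = 1.2833 L/s × 0.32 s × 1000 mL/L = 410.66 mL.
R = (PIP − Pplat)/V̇ = (45 − 21) / 1.2833 = 24.0/1.2833 = 18.702 cmH2O·s/L.
C = Vt/(Pplat − PEEP) = 410.66 / (21 − 5) = 410.66/16.0 = 25.666 mL/cmH2O.
τ = R × C = 18.702 × 0.02567 L/cmH2O = 0.4801 s.
t = −τ·ln(1 − 0.95) = −0.4801·ln(0.05) = 1.438 s.

1.44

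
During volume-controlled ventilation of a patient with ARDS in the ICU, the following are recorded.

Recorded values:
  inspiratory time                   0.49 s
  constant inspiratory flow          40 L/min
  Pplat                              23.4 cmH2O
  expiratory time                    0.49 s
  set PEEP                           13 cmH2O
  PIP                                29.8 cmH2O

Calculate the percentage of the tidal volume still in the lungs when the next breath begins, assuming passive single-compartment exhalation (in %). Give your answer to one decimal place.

19.7

Flow: 40 L/min ÷ 60 = 0.6667 L/s.
Vt = flow × Ti = 0.6667 L/s × 0.49 s × 1000 mL/L = 326.68 mL.
R = (PIP − Pplat)/V̇ = (29.8 − 23.4) / 0.6667 = 6.4/0.6667 = 9.6 cmH2O·s/L.
C = Vt/(Pplat − PEEP) = 326.68 / (23.4 − 13) = 326.68/10.4 = 31.412 mL/cmH2O.
τ = R × C = 9.6 × 0.03141 L/cmH2O = 0.3015 s.
Fraction remaining at end-expiration = e^(−Te/τ) = e^(−0.49/0.3015) = 0.1969 → 19.69%.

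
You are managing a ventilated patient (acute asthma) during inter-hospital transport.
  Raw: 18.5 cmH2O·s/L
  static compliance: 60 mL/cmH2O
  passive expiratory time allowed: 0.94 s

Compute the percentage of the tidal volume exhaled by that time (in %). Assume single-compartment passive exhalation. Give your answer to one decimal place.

τ = R × C = 18.5 × 60 mL/cmH2O = 18.5 × 0.060 L/cmH2O = 1.11 s.
Passive exhalation: V(t)/V₀ = e^(−t/τ) = e^(−0.94/1.11) = 0.4288.
Fraction exhaled = 1 − 0.4288 = 0.5712 → 57.12%.

57.1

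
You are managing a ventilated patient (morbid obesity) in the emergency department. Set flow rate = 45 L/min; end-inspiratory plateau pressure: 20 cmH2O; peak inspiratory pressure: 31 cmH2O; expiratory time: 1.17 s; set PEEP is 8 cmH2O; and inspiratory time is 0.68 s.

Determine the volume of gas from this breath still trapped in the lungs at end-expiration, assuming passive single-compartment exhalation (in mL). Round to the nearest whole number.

78

Flow: 45 L/min ÷ 60 = 0.75 L/s.
Vt = flow × Ti = 0.75 L/s × 0.68 s × 1000 mL/L = 510.0 mL.
R = (PIP − Pplat)/V̇ = (31 − 20) / 0.75 = 11.0/0.75 = 14.667 cmH2O·s/L.
C = Vt/(Pplat − PEEP) = 510.0 / (20 − 8) = 510.0/12.0 = 42.5 mL/cmH2O.
τ = R × C = 14.667 × 0.0425 L/cmH2O = 0.6233 s.
Fraction remaining = e^(−Te/τ) = e^(−1.17/0.6233) = 0.153.
Trapped volume = 510.0 × 0.153 = 78.03 mL.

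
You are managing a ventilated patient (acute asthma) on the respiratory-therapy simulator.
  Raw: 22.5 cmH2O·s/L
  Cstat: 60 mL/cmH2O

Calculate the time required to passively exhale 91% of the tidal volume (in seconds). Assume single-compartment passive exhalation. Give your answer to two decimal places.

τ = R × C = 22.5 × 60 mL/cmH2O = 22.5 × 0.060 L/cmH2O = 1.35 s.
Exhaled fraction f = 1 − e^(−t/τ) → t = −τ·ln(1 − f) = −1.35·ln(0.09) = 3.251 s.

3.25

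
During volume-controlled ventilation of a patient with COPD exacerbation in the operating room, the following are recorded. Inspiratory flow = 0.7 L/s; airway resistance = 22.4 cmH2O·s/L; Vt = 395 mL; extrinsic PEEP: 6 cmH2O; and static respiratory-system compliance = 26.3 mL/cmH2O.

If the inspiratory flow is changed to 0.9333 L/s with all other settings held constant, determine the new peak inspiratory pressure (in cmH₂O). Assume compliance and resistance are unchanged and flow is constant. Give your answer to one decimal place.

41.9

PIP = Vt/C + R·V̇ + PEEP (constant-flow equation of motion).
Only the resistive term changes: ΔPIP = R × ΔV̇ = 22.4 × (0.9333 − 0.7) = 22.4 × 0.2333 = 5.226 cmH2O.
Original PIP = 395/26.3 + 22.4×0.7 + 6 = 36.699 cmH2O; new PIP = 36.699 + (5.226) = 41.925 cmH2O.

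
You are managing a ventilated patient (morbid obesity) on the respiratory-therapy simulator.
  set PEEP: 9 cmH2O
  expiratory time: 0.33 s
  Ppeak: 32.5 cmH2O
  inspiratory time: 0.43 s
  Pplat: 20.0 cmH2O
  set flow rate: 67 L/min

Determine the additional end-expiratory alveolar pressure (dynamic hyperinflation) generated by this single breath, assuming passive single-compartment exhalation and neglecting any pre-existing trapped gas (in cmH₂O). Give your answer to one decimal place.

5.6

Flow: 67 L/min ÷ 60 = 1.1167 L/s.
Vt = flow × Ti = 1.1167 L/s × 0.43 s × 1000 mL/L = 480.18 mL.
R = (PIP − Pplat)/V̇ = (32.5 − 20.0) / 1.1167 = 12.5/1.1167 = 11.194 cmH2O·s/L.
C = Vt/(Pplat − PEEP) = 480.18 / (20.0 − 9) = 480.18/11.0 = 43.653 mL/cmH2O.
τ = R × C = 11.194 × 0.04365 L/cmH2O = 0.4886 s.
Fraction remaining = e^(−Te/τ) = e^(−0.33/0.4886) = 0.509; trapped volume = 480.18 × 0.509 = 244.41 mL.
Additional alveolar pressure from trapping ≈ V_trapped / C = 244.41 / 43.653 = 5.599 cmH2O.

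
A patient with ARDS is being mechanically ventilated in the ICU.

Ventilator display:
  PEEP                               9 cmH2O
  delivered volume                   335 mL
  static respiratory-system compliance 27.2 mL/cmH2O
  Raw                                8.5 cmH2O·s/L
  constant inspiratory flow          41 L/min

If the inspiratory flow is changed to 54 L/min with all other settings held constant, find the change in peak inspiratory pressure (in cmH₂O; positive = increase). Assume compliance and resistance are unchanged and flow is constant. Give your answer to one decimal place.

1.8

Flow: 41 L/min ÷ 60 = 0.6833 L/s.
New flow: 54 L/min ÷ 60 = 0.9 L/s.
PIP = Vt/C + R·V̇ + PEEP (constant-flow equation of motion).
Only the resistive term changes: ΔPIP = R × ΔV̇ = 8.5 × (0.9 − 0.6833) = 8.5 × 0.2167 = 1.842 cmH2O.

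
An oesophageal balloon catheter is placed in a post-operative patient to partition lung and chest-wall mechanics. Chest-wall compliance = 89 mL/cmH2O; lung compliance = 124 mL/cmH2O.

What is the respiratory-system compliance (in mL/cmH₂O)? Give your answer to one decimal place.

51.8

Lung and chest wall are elastances in series: 1/Crs = 1/CL + 1/Ccw.
1/Crs = 1/124 + 1/89 = 0.0193.
Crs = 51.813 mL/cmH2O.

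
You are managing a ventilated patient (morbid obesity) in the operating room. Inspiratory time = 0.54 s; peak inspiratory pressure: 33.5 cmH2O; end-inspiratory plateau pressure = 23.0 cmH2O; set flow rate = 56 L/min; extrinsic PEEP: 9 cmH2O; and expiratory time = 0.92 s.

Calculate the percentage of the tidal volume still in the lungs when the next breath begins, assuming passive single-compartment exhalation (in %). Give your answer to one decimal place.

Flow: 56 L/min ÷ 60 = 0.9333 L/s.
Vt = flow × Ti = 0.9333 L/s × 0.54 s × 1000 mL/L = 503.98 mL.
R = (PIP − Pplat)/V̇ = (33.5 − 23.0) / 0.9333 = 10.5/0.9333 = 11.25 cmH2O·s/L.
C = Vt/(Pplat − PEEP) = 503.98 / (23.0 − 9) = 503.98/14.0 = 35.999 mL/cmH2O.
τ = R × C = 11.25 × 0.036 L/cmH2O = 0.405 s.
Fraction remaining at end-expiration = e^(−Te/τ) = e^(−0.92/0.405) = 0.1031 → 10.31%.

10.3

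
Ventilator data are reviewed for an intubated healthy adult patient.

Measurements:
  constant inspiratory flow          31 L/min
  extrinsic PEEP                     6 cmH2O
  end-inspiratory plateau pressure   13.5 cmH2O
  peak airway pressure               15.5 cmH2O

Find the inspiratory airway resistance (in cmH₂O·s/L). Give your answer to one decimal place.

Flow: 31 L/min ÷ 60 = 0.5167 L/s.
Raw = (PIP − Pplat) / flow = (15.5 − 13.5) / 0.5167 = 2.0 / 0.5167 = 3.871 cmH2O·s/L.

3.9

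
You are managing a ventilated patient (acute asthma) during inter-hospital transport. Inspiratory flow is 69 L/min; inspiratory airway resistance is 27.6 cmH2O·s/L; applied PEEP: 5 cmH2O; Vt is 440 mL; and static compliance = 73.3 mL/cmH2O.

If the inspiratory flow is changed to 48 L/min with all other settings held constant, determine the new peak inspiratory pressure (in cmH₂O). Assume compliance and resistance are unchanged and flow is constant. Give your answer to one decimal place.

33.1

Flow: 69 L/min ÷ 60 = 1.15 L/s.
New flow: 48 L/min ÷ 60 = 0.8 L/s.
PIP = Vt/C + R·V̇ + PEEP (constant-flow equation of motion).
Only the resistive term changes: ΔPIP = R × ΔV̇ = 27.6 × (0.8 − 1.15) = 27.6 × -0.35 = -9.66 cmH2O.
Original PIP = 440/73.3 + 27.6×1.15 + 5 = 42.743 cmH2O; new PIP = 42.743 + (-9.66) = 33.083 cmH2O.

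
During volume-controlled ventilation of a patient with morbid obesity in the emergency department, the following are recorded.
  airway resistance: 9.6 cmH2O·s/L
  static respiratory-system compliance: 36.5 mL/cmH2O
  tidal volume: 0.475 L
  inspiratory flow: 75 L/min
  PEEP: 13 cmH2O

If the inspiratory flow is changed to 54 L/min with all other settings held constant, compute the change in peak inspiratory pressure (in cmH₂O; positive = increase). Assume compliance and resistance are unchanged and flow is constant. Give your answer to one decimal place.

-3.4

Flow: 75 L/min ÷ 60 = 1.25 L/s.
New flow: 54 L/min ÷ 60 = 0.9 L/s.
PIP = Vt/C + R·V̇ + PEEP (constant-flow equation of motion).
Only the resistive term changes: ΔPIP = R × ΔV̇ = 9.6 × (0.9 − 1.25) = 9.6 × -0.35 = -3.36 cmH2O.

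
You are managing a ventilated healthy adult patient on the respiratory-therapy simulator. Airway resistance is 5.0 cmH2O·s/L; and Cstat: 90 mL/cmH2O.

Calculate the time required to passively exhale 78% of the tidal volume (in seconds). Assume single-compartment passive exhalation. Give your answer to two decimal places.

τ = R × C = 5.0 × 90 mL/cmH2O = 5.0 × 0.090 L/cmH2O = 0.45 s.
Exhaled fraction f = 1 − e^(−t/τ) → t = −τ·ln(1 − f) = −0.45·ln(0.22) = 0.6814 s.

0.68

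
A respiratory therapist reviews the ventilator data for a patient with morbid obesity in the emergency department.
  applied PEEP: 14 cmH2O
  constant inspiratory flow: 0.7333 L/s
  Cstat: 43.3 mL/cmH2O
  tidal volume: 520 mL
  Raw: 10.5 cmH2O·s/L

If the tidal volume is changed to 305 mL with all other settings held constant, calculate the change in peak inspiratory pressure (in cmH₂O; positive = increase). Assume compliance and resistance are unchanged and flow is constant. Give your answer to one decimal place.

-5.0

PIP = Vt/C + R·V̇ + PEEP (constant-flow equation of motion).
Only the elastic term changes: ΔPIP = ΔVt / C = (305 − 520) / 43.3 = -4.965 cmH2O.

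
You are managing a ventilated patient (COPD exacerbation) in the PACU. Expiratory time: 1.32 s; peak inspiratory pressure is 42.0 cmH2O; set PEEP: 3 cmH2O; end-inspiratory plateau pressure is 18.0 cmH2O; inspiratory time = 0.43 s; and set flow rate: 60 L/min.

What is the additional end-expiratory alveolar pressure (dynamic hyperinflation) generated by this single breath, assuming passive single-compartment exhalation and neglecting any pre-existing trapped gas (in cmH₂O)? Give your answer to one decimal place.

2.2

Flow: 60 L/min ÷ 60 = 1 L/s.
Vt = flow × Ti = 1 L/s × 0.43 s × 1000 mL/L = 430.0 mL.
R = (PIP − Pplat)/V̇ = (42.0 − 18.0) / 1 = 24.0/1 = 24.0 cmH2O·s/L.
C = Vt/(Pplat − PEEP) = 430.0 / (18.0 − 3) = 430.0/15.0 = 28.667 mL/cmH2O.
τ = R × C = 24.0 × 0.02867 L/cmH2O = 0.6881 s.
Fraction remaining = e^(−Te/τ) = e^(−1.32/0.6881) = 0.1469; trapped volume = 430.0 × 0.1469 = 63.167 mL.
Additional alveolar pressure from trapping ≈ V_trapped / C = 63.167 / 28.667 = 2.203 cmH2O.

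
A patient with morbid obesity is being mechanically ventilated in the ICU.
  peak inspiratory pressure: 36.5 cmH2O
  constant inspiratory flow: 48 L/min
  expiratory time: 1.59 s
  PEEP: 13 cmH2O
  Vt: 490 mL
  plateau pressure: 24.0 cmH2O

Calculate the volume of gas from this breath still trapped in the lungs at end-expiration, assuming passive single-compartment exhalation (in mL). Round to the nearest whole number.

Flow: 48 L/min ÷ 60 = 0.8 L/s.
R = (PIP − Pplat)/V̇ = (36.5 − 24.0) / 0.8 = 12.5/0.8 = 15.625 cmH2O·s/L.
C = Vt/(Pplat − PEEP) = 490.0 / (24.0 − 13) = 490.0/11.0 = 44.545 mL/cmH2O.
τ = R × C = 15.625 × 0.04455 L/cmH2O = 0.6961 s.
Fraction remaining = e^(−Te/τ) = e^(−1.59/0.6961) = 0.1019.
Trapped volume = 490.0 × 0.1019 = 49.931 mL.

50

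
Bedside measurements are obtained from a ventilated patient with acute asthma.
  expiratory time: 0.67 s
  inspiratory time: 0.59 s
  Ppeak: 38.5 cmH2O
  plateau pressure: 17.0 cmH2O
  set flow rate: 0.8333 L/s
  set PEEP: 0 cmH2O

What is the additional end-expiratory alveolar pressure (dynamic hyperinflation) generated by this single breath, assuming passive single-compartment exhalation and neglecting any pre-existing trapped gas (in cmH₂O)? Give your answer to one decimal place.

Vt = flow × Ti = 0.8333 L/s × 0.59 s × 1000 mL/L = 491.65 mL.
R = (PIP − Pplat)/V̇ = (38.5 − 17.0) / 0.8333 = 21.5/0.8333 = 25.801 cmH2O·s/L.
C = Vt/(Pplat − PEEP) = 491.65 / (17.0 − 0) = 491.65/17.0 = 28.921 mL/cmH2O.
τ = R × C = 25.801 × 0.02892 L/cmH2O = 0.7462 s.
Fraction remaining = e^(−Te/τ) = e^(−0.67/0.7462) = 0.4074; trapped volume = 491.65 × 0.4074 = 200.3 mL.
Additional alveolar pressure from trapping ≈ V_trapped / C = 200.3 / 28.921 = 6.926 cmH2O.

6.9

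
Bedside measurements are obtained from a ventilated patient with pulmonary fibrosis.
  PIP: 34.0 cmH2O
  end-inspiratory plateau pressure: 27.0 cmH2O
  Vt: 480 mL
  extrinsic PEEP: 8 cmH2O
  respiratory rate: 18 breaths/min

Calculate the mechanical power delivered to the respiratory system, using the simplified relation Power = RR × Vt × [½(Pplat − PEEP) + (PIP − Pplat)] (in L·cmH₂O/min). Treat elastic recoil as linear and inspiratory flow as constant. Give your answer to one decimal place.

142.6

Per-breath work = Vt × [½(Pplat−PEEP) + (PIP−Pplat)] = 0.480 × [0.5×19.0 + 7.0] = 0.480 × 16.5 = 7.92 L·cmH2O.
Power = 18 × 7.92 = 142.56 L·cmH2O/min.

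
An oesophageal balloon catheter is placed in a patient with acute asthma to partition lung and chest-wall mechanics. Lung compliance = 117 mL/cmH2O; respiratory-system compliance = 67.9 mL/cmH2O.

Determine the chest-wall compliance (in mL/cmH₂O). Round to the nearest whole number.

162

1/Ccw = 1/Crs − 1/CL.
1/Ccw = 1/67.9 − 1/117 = 0.006181.
Ccw = 161.79 mL/cmH2O.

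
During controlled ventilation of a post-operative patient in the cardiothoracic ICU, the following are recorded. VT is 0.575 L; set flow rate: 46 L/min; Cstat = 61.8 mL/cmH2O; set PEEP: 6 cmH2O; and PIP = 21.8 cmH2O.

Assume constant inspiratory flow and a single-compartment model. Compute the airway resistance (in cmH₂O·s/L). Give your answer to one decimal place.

Flow: 46 L/min ÷ 60 = 0.7667 L/s.
Equation of motion (constant flow): PIP = Vt/C + R·V̇ + PEEP.
R·V̇ = PIP − Vt/C − PEEP = 21.8 − 575/61.8 − 6 = 21.8 − 9.304 − 6 = 6.496 cmH2O.
R = 6.496 / 0.7667 = 8.473 cmH2O·s/L.

8.5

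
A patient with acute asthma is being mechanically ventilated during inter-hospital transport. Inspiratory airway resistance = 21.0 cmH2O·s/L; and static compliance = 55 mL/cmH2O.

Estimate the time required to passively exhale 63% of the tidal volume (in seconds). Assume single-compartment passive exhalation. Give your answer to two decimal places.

τ = R × C = 21.0 × 55 mL/cmH2O = 21.0 × 0.055 L/cmH2O = 1.155 s.
Exhaled fraction f = 1 − e^(−t/τ) → t = −τ·ln(1 − f) = −1.155·ln(0.37) = 1.148 s.

1.15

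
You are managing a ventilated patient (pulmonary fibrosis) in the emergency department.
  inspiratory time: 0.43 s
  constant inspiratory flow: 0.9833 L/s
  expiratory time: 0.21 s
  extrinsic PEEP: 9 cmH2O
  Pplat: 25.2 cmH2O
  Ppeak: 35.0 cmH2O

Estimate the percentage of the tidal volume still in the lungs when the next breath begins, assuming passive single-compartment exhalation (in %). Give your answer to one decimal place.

44.6

Vt = flow × Ti = 0.9833 L/s × 0.43 s × 1000 mL/L = 422.82 mL.
R = (PIP − Pplat)/V̇ = (35.0 − 25.2) / 0.9833 = 9.8/0.9833 = 9.966 cmH2O·s/L.
C = Vt/(Pplat − PEEP) = 422.82 / (25.2 − 9) = 422.82/16.2 = 26.1 mL/cmH2O.
τ = R × C = 9.966 × 0.0261 L/cmH2O = 0.2601 s.
Fraction remaining at end-expiration = e^(−Te/τ) = e^(−0.21/0.2601) = 0.446 → 44.6%.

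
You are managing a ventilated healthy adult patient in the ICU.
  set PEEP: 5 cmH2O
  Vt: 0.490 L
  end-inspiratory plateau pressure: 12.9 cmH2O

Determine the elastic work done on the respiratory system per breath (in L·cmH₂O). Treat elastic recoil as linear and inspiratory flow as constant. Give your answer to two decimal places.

Elastic work ≈ ½ × (Pplat − PEEP) × Vt = 0.5 × (12.9 − 5) × 0.490 L = 0.5 × 7.9 × 0.490 = 1.936 L·cmH2O.

1.94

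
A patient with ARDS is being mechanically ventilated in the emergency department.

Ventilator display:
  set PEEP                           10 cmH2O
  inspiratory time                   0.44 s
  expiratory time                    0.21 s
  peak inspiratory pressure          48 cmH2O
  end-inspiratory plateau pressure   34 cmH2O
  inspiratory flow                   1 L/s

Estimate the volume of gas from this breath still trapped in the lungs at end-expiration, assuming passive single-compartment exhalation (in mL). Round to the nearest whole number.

Vt = flow × Ti = 1 L/s × 0.44 s × 1000 mL/L = 440.0 mL.
R = (PIP − Pplat)/V̇ = (48 − 34) / 1 = 14.0/1 = 14.0 cmH2O·s/L.
C = Vt/(Pplat − PEEP) = 440.0 / (34 − 10) = 440.0/24.0 = 18.333 mL/cmH2O.
τ = R × C = 14.0 × 0.01833 L/cmH2O = 0.2566 s.
Fraction remaining = e^(−Te/τ) = e^(−0.21/0.2566) = 0.4411.
Trapped volume = 440.0 × 0.4411 = 194.08 mL.

194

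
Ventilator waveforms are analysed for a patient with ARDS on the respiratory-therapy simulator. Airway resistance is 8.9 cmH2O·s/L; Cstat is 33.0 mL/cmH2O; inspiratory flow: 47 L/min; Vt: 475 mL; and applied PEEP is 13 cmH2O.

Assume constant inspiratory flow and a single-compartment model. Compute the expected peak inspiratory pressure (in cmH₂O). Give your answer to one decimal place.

Flow: 47 L/min ÷ 60 = 0.7833 L/s.
Equation of motion (constant flow): PIP = Vt/C + R·V̇ + PEEP.
PIP = 475/33.0 + 8.9×0.7833 + 13 = 14.394 + 6.971 + 13 = 34.365 cmH2O.

34.4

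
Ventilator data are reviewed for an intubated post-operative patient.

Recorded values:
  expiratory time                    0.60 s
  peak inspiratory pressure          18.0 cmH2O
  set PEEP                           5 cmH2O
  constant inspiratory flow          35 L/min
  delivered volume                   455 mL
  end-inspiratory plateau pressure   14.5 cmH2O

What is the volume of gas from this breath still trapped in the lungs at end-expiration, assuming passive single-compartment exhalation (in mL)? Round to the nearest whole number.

Flow: 35 L/min ÷ 60 = 0.5833 L/s.
R = (PIP − Pplat)/V̇ = (18.0 − 14.5) / 0.5833 = 3.5/0.5833 = 6.0 cmH2O·s/L.
C = Vt/(Pplat − PEEP) = 455.0 / (14.5 − 5) = 455.0/9.5 = 47.895 mL/cmH2O.
τ = R × C = 6.0 × 0.0479 L/cmH2O = 0.2874 s.
Fraction remaining = e^(−Te/τ) = e^(−0.60/0.2874) = 0.124.
Trapped volume = 455.0 × 0.124 = 56.42 mL.

56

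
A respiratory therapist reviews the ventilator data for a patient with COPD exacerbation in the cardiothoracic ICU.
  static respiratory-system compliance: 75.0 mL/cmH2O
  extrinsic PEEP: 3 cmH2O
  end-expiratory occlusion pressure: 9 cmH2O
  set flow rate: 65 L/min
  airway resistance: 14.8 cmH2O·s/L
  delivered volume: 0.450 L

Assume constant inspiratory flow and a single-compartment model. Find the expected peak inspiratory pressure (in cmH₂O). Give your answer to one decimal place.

31.0

Flow: 65 L/min ÷ 60 = 1.0833 L/s.
Total PEEP = 9 cmH2O (set 3 + intrinsic 6); this is the baseline alveolar pressure.
Equation of motion (constant flow): PIP = Vt/C + R·V̇ + PEEP.
PIP = 450/75.0 + 14.8×1.0833 + 9 = 6.0 + 16.033 + 9 = 31.033 cmH2O.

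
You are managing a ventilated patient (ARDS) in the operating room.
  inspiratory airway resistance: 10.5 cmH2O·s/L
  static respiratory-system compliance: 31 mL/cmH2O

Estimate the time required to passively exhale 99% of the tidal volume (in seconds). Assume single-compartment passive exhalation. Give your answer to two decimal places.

τ = R × C = 10.5 × 31 mL/cmH2O = 10.5 × 0.031 L/cmH2O = 0.3255 s.
Exhaled fraction f = 1 − e^(−t/τ) → t = −τ·ln(1 − f) = −0.3255·ln(0.01) = 1.499 s.

1.50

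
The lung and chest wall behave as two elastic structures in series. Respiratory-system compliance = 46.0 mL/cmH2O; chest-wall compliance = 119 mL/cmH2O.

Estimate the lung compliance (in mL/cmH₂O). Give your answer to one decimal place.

1/CL = 1/Crs − 1/Ccw.
1/CL = 1/46.0 − 1/119 = 0.01334.
CL = 74.963 mL/cmH2O.

75.0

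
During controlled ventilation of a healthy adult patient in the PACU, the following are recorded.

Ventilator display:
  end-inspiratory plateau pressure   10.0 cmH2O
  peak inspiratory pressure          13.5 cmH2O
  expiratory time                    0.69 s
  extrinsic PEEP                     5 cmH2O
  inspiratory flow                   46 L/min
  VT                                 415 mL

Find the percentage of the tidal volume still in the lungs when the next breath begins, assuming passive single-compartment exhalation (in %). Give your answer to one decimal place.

16.2

Flow: 46 L/min ÷ 60 = 0.7667 L/s.
R = (PIP − Pplat)/V̇ = (13.5 − 10.0) / 0.7667 = 3.5/0.7667 = 4.565 cmH2O·s/L.
C = Vt/(Pplat − PEEP) = 415.0 / (10.0 − 5) = 415.0/5.0 = 83.0 mL/cmH2O.
τ = R × C = 4.565 × 0.083 L/cmH2O = 0.3789 s.
Fraction remaining at end-expiration = e^(−Te/τ) = e^(−0.69/0.3789) = 0.1619 → 16.19%.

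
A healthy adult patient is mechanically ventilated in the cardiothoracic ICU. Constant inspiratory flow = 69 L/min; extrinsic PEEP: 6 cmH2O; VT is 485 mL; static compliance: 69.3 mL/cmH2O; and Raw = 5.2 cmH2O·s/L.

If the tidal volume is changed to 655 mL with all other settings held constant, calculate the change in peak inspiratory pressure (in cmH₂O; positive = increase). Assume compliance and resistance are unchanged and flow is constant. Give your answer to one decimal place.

2.5

PIP = Vt/C + R·V̇ + PEEP (constant-flow equation of motion).
Only the elastic term changes: ΔPIP = ΔVt / C = (655 − 485) / 69.3 = 2.453 cmH2O.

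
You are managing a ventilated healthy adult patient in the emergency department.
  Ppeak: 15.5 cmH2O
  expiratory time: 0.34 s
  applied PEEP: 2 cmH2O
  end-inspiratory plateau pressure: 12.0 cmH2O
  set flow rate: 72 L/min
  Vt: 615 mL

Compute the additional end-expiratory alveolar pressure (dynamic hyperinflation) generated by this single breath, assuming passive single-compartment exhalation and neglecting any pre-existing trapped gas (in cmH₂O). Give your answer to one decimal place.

1.5

Flow: 72 L/min ÷ 60 = 1.2 L/s.
R = (PIP − Pplat)/V̇ = (15.5 − 12.0) / 1.2 = 3.5/1.2 = 2.917 cmH2O·s/L.
C = Vt/(Pplat − PEEP) = 615.0 / (12.0 − 2) = 615.0/10.0 = 61.5 mL/cmH2O.
τ = R × C = 2.917 × 0.0615 L/cmH2O = 0.1794 s.
Fraction remaining = e^(−Te/τ) = e^(−0.34/0.1794) = 0.1503; trapped volume = 615.0 × 0.1503 = 92.435 mL.
Additional alveolar pressure from trapping ≈ V_trapped / C = 92.435 / 61.5 = 1.503 cmH2O.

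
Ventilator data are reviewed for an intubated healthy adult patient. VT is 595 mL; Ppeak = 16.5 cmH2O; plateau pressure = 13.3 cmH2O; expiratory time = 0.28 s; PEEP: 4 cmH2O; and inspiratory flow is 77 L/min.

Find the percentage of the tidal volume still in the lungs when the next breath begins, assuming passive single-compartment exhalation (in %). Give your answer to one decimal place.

Flow: 77 L/min ÷ 60 = 1.2833 L/s.
R = (PIP − Pplat)/V̇ = (16.5 − 13.3) / 1.2833 = 3.2/1.2833 = 2.494 cmH2O·s/L.
C = Vt/(Pplat − PEEP) = 595.0 / (13.3 − 4) = 595.0/9.3 = 63.978 mL/cmH2O.
τ = R × C = 2.494 × 0.06398 L/cmH2O = 0.1596 s.
Fraction remaining at end-expiration = e^(−Te/τ) = e^(−0.28/0.1596) = 0.173 → 17.3%.

17.3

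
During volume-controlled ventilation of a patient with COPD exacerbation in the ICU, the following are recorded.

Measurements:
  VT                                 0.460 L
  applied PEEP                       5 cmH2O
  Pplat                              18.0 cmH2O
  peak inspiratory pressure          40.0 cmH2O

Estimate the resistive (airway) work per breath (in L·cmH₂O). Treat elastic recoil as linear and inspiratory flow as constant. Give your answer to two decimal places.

With constant inspiratory flow the resistive pressure is constant at PIP − Pplat = 40.0 − 18.0 = 22.0 cmH2O, so resistive work = 22.0 × 0.460 = 10.12 L·cmH2O.

10.12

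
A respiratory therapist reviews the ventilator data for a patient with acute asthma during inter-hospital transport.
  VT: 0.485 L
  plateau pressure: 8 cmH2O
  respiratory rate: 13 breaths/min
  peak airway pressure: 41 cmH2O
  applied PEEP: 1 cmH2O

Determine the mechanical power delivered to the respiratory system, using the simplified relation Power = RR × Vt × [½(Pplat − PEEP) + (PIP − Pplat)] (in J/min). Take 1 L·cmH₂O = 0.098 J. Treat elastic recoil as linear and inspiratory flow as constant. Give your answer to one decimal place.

Per-breath work = Vt × [½(Pplat−PEEP) + (PIP−Pplat)] = 0.485 × [0.5×7.0 + 33.0] = 0.485 × 36.5 = 17.703 L·cmH2O.
Power = 13 × 17.703 = 230.14 L·cmH2O/min.
× 0.098 J/(L·cmH2O) → 22.554 J/min.

22.6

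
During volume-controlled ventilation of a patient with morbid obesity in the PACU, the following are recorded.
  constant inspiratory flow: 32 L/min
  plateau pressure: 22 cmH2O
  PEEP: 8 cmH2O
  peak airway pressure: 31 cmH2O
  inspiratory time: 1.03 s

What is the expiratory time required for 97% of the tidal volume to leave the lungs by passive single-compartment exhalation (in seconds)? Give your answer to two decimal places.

Flow: 32 L/min ÷ 60 = 0.5333 L/s.
Vt = flow × Ti = 0.5333 L/s × 1.03 s × 1000 mL/L = 549.3 mL.
R = (PIP − Pplat)/V̇ = (31 − 22) / 0.5333 = 9.0/0.5333 = 16.876 cmH2O·s/L.
C = Vt/(Pplat − PEEP) = 549.3 / (22 − 8) = 549.3/14.0 = 39.236 mL/cmH2O.
τ = R × C = 16.876 × 0.03924 L/cmH2O = 0.6622 s.
t = −τ·ln(1 − 0.97) = −0.6622·ln(0.03) = 2.322 s.

2.32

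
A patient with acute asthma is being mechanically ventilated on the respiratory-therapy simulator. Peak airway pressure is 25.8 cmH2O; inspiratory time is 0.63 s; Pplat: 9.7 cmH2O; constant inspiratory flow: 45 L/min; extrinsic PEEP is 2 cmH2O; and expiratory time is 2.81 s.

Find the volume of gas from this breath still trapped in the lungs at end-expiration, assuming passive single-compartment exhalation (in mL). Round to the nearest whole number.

56

Flow: 45 L/min ÷ 60 = 0.75 L/s.
Vt = flow × Ti = 0.75 L/s × 0.63 s × 1000 mL/L = 472.5 mL.
R = (PIP − Pplat)/V̇ = (25.8 − 9.7) / 0.75 = 16.1/0.75 = 21.467 cmH2O·s/L.
C = Vt/(Pplat − PEEP) = 472.5 / (9.7 − 2) = 472.5/7.7 = 61.364 mL/cmH2O.
τ = R × C = 21.467 × 0.06136 L/cmH2O = 1.317 s.
Fraction remaining = e^(−Te/τ) = e^(−2.81/1.317) = 0.1184.
Trapped volume = 472.5 × 0.1184 = 55.944 mL.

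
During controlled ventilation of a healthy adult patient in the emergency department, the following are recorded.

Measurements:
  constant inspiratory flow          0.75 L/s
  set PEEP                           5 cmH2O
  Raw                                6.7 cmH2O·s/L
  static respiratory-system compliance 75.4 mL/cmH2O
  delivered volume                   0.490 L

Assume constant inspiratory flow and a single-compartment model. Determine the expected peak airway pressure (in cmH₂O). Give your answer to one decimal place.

16.5

Equation of motion (constant flow): PIP = Vt/C + R·V̇ + PEEP.
PIP = 490/75.4 + 6.7×0.75 + 5 = 6.499 + 5.025 + 5 = 16.524 cmH2O.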